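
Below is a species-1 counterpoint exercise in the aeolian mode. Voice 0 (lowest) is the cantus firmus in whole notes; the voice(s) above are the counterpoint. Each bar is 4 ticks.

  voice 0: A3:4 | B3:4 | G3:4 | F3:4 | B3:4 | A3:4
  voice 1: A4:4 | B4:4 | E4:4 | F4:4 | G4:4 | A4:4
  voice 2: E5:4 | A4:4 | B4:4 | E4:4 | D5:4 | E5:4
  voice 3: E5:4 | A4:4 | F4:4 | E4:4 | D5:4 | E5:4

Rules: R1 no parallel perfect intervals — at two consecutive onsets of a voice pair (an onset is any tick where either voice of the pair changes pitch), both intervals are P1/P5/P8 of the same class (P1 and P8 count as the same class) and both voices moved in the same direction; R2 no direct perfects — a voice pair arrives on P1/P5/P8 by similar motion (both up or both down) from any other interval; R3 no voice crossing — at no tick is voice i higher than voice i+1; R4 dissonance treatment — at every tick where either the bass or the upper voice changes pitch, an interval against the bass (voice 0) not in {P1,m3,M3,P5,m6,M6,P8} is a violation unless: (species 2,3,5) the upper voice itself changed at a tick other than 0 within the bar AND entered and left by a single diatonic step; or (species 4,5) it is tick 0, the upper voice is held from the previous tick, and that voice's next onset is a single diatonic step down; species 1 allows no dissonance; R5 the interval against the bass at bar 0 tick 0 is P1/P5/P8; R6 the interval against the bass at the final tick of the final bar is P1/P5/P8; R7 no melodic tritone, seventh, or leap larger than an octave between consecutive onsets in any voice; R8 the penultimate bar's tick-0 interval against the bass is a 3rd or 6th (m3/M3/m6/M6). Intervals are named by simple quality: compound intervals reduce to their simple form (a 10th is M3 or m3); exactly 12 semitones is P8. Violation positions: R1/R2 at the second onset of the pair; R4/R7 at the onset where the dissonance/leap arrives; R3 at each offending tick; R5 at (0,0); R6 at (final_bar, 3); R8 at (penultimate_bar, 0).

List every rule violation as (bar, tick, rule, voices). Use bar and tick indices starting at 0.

(1, 0, R1, (0, 1))
(1, 0, R1, (2, 3))
(1, 0, R3, (1, 2))
(1, 0, R4, (0, 2))
(1, 0, R4, (0, 3))
(1, 1, R3, (1, 2))
(1, 2, R3, (1, 2))
(1, 3, R3, (1, 2))
(2, 0, R3, (2, 3))
(2, 0, R4, (0, 3))
(2, 1, R3, (2, 3))
(2, 2, R3, (2, 3))
(2, 3, R3, (2, 3))
(3, 0, R2, (2, 3))
(3, 0, R3, (1, 2))
(3, 0, R4, (0, 2))
(3, 0, R4, (0, 3))
(3, 1, R3, (1, 2))
(3, 2, R3, (1, 2))
(3, 3, R3, (1, 2))
(4, 0, R1, (2, 3))
(4, 0, R2, (1, 2))
(4, 0, R2, (1, 3))
(4, 0, R7, (0,))
(4, 0, R7, (2,))
(4, 0, R7, (3,))
(5, 0, R1, (1, 2))
(5, 0, R1, (1, 3))
(5, 0, R1, (2, 3))

bar 0: v0=A3 v1=A4 v2=E5 v3=E5 downbeat P5
bar 1: v0=B3 v1=B4 v2=A4 v3=A4 downbeat m7
bar 2: v0=G3 v1=E4 v2=B4 v3=F4 downbeat m7
bar 3: v0=F3 v1=F4 v2=E4 v3=E4 downbeat M7
bar 4: v0=B3 v1=G4 v2=D5 v3=D5 downbeat m3
bar 5: v0=A3 v1=A4 v2=E5 v3=E5 downbeat P5
  -> R1 @ bar 1 tick 0 v(0, 1): A3/A4 P8 -> B3/B4 P8 similar
  -> R1 @ bar 1 tick 0 v(2, 3): E5/E5 P1 -> A4/A4 P1 similar
  -> R3 @ bar 1 tick 0 v(1, 2): B4 above A4
  -> R4 @ bar 1 tick 0 v(0, 2): B3/A4 m7 untreated
  -> R4 @ bar 1 tick 0 v(0, 3): B3/A4 m7 untreated
  -> R3 @ bar 1 tick 1 v(1, 2): B4 above A4
  -> R3 @ bar 1 tick 2 v(1, 2): B4 above A4
  -> R3 @ bar 1 tick 3 v(1, 2): B4 above A4
  -> R3 @ bar 2 tick 0 v(2, 3): B4 above F4
  -> R4 @ bar 2 tick 0 v(0, 3): G3/F4 m7 untreated
  -> R3 @ bar 2 tick 1 v(2, 3): B4 above F4
  -> R3 @ bar 2 tick 2 v(2, 3): B4 above F4
  -> R3 @ bar 2 tick 3 v(2, 3): B4 above F4
  -> R2 @ bar 3 tick 0 v(2, 3): B4/F4 TT -> E4/E4 P1 similar
  -> R3 @ bar 3 tick 0 v(1, 2): F4 above E4
  -> R4 @ bar 3 tick 0 v(0, 2): F3/E4 M7 untreated
  -> R4 @ bar 3 tick 0 v(0, 3): F3/E4 M7 untreated
  -> R3 @ bar 3 tick 1 v(1, 2): F4 above E4
  -> R3 @ bar 3 tick 2 v(1, 2): F4 above E4
  -> R3 @ bar 3 tick 3 v(1, 2): F4 above E4
  -> R1 @ bar 4 tick 0 v(2, 3): E4/E4 P1 -> D5/D5 P1 similar
  -> R2 @ bar 4 tick 0 v(1, 2): F4/E4 m2 -> G4/D5 P5 similar
  -> R2 @ bar 4 tick 0 v(1, 3): F4/E4 m2 -> G4/D5 P5 similar
  -> R7 @ bar 4 tick 0 v(0,): F3->B3 leap 6st
  -> R7 @ bar 4 tick 0 v(2,): E4->D5 leap 10st
  -> R7 @ bar 4 tick 0 v(3,): E4->D5 leap 10st
  -> R1 @ bar 5 tick 0 v(1, 2): G4/D5 P5 -> A4/E5 P5 similar
  -> R1 @ bar 5 tick 0 v(1, 3): G4/D5 P5 -> A4/E5 P5 similar
  -> R1 @ bar 5 tick 0 v(2, 3): D5/D5 P1 -> E5/E5 P1 similar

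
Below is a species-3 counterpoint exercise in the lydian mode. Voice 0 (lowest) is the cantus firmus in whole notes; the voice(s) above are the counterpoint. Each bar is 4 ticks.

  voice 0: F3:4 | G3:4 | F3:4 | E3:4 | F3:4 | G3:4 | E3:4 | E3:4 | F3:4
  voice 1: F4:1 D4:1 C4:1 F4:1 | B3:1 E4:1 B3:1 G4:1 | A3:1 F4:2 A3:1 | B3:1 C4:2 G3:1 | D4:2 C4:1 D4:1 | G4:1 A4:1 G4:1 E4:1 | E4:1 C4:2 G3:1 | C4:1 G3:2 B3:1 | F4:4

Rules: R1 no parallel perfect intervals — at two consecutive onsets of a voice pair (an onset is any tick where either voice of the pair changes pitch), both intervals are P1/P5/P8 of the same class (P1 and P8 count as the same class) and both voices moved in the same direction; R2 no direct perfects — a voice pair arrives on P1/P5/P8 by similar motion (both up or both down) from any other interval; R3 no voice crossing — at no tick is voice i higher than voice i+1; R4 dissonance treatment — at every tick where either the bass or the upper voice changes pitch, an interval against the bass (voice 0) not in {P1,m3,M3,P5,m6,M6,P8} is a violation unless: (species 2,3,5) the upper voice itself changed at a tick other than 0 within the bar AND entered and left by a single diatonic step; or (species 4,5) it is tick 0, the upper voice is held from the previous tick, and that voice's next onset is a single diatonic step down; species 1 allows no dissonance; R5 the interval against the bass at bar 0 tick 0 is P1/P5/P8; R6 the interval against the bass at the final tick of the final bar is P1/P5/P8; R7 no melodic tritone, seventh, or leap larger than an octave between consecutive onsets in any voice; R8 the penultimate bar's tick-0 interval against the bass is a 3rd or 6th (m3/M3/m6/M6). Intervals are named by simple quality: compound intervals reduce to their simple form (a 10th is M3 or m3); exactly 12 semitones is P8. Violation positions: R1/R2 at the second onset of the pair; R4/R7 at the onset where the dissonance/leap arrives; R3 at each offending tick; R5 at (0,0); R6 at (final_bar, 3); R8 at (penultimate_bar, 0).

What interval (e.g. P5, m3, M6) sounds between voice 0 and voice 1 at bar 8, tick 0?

voice 0=F3 voice 1=F4 -> P8

P8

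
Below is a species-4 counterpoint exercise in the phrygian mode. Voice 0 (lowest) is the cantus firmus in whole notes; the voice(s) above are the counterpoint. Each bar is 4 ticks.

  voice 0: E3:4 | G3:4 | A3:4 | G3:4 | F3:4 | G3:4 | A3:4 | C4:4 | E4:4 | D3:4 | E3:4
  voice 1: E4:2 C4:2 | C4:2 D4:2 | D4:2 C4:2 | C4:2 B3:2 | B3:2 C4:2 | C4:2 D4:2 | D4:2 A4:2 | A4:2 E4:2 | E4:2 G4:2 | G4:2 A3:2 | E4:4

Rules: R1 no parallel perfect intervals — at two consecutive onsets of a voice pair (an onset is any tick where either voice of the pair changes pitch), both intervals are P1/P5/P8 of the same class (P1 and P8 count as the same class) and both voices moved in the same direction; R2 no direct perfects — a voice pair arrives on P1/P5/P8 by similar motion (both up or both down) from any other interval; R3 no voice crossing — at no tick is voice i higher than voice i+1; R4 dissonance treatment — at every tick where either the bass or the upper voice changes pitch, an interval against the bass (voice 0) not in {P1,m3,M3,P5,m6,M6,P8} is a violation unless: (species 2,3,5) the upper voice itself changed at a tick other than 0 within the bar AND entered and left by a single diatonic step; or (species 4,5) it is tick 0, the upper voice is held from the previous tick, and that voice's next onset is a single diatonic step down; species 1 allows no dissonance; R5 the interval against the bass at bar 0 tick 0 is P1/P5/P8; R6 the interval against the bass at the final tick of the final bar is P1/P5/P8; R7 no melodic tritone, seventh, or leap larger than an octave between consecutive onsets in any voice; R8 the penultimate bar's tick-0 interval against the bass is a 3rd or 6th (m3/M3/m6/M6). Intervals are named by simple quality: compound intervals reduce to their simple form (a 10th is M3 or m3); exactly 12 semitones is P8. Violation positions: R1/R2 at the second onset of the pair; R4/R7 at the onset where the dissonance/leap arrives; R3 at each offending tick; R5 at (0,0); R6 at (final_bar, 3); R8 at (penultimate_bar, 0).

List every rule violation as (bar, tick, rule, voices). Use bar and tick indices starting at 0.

bar 0: v0=E3 v1=E4 downbeat P8
bar 1: v0=G3 v1=C4 downbeat P4
bar 2: v0=A3 v1=D4 downbeat P4
bar 3: v0=G3 v1=C4 downbeat P4
bar 4: v0=F3 v1=B3 downbeat TT
bar 5: v0=G3 v1=C4 downbeat P4
bar 6: v0=A3 v1=D4 downbeat P4
bar 7: v0=C4 v1=A4 downbeat M6
bar 8: v0=E4 v1=E4 downbeat P1
bar 9: v0=D3 v1=G4 downbeat P4
bar 10: v0=E3 v1=E4 downbeat P8
  -> R4 @ bar 1 tick 0 v(0, 1): G3/C4 P4 untreated
  -> R4 @ bar 4 tick 0 v(0, 1): F3/B3 TT untreated
  -> R4 @ bar 5 tick 0 v(0, 1): G3/C4 P4 untreated
  -> R4 @ bar 6 tick 0 v(0, 1): A3/D4 P4 untreated
  -> R4 @ bar 9 tick 0 v(0, 1): D3/G4 P4 untreated
  -> R7 @ bar 9 tick 0 v(0,): E4->D3 leap 14st
  -> R8 @ bar 9 tick 0 v(0, 1): penult P4 not 3rd/6th
  -> R7 @ bar 9 tick 2 v(1,): G4->A3 leap 10st
  -> R2 @ bar 10 tick 0 v(0, 1): D3/A3 P5 -> E3/E4 P8 similar

(1, 0, R4, (0, 1))
(4, 0, R4, (0, 1))
(5, 0, R4, (0, 1))
(6, 0, R4, (0, 1))
(9, 0, R4, (0, 1))
(9, 0, R7, (0,))
(9, 0, R8, (0, 1))
(9, 2, R7, (1,))
(10, 0, R2, (0, 1))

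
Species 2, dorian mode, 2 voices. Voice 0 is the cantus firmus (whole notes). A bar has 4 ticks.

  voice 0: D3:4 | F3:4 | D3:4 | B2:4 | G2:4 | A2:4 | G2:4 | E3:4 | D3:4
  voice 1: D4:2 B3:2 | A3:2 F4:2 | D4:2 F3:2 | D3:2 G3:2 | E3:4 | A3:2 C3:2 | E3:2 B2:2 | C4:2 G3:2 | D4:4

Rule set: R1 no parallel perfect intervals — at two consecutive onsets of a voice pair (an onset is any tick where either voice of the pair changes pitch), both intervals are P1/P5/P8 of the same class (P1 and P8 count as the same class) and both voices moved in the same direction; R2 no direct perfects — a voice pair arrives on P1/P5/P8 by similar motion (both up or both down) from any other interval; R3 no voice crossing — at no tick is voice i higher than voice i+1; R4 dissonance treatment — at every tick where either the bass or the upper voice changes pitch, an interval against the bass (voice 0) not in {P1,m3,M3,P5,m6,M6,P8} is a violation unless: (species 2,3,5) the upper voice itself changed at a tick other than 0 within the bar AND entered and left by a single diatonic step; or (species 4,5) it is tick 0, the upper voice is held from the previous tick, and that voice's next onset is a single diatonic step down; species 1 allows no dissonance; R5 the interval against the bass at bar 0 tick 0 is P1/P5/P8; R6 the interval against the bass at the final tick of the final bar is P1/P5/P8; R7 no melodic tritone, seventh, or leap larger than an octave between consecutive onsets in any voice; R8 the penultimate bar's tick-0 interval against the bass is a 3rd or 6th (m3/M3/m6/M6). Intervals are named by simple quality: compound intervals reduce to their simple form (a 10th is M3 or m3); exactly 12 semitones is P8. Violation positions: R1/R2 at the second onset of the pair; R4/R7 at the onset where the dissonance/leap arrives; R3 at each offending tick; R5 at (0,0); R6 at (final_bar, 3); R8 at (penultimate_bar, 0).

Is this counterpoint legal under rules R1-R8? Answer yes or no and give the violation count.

No (3 violations)

bar 0: v0=D3 v1=D4 (P8)
bar 1: v0=F3 v1=A3 (M3)
bar 2: v0=D3 v1=D4 (P8)
bar 3: v0=B2 v1=D3 (m3)
bar 4: v0=G2 v1=E3 (M6)
bar 5: v0=A2 v1=A3 (P8)
bar 6: v0=G2 v1=E3 (M6)
bar 7: v0=E3 v1=C4 (m6)
bar 8: v0=D3 v1=D4 (P8)
  R1 @ bar2.0: F3/F4 P8 -> D3/D4 P8 similar
  R2 @ bar5.0: G2/E3 M6 -> A2/A3 P8 similar
  R7 @ bar7.0: B2->C4 leap 13st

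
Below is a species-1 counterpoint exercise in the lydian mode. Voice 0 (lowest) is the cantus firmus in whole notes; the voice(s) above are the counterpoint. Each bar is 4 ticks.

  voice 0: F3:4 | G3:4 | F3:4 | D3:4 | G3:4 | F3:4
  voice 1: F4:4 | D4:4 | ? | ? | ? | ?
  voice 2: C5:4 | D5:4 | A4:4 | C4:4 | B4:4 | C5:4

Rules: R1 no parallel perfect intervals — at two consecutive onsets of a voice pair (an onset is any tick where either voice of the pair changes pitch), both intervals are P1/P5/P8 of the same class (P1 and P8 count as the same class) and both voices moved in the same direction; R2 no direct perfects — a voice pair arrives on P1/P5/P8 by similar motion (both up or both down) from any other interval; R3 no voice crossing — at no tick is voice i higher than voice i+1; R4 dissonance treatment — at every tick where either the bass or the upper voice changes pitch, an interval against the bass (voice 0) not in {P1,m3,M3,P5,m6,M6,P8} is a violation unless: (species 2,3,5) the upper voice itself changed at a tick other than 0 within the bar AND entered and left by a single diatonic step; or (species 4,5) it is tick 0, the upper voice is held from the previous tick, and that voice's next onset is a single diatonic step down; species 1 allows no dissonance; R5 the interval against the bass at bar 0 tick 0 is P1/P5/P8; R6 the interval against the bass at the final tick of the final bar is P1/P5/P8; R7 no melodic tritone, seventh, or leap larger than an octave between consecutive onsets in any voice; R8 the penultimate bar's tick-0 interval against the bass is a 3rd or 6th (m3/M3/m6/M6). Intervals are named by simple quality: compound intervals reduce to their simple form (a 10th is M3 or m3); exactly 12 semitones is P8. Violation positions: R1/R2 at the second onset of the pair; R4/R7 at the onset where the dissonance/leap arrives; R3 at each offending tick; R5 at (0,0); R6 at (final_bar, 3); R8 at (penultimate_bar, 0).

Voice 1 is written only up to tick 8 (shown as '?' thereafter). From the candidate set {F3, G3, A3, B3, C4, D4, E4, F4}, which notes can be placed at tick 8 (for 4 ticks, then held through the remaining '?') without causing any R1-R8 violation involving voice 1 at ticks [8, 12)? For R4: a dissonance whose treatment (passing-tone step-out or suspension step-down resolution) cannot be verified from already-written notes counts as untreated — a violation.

F3: violates R2
G3: violates R4
A3: violates R1
B3: violates R4
C4: violates R1
D4: legal
E4: violates R4
F4: legal

{D4, F4}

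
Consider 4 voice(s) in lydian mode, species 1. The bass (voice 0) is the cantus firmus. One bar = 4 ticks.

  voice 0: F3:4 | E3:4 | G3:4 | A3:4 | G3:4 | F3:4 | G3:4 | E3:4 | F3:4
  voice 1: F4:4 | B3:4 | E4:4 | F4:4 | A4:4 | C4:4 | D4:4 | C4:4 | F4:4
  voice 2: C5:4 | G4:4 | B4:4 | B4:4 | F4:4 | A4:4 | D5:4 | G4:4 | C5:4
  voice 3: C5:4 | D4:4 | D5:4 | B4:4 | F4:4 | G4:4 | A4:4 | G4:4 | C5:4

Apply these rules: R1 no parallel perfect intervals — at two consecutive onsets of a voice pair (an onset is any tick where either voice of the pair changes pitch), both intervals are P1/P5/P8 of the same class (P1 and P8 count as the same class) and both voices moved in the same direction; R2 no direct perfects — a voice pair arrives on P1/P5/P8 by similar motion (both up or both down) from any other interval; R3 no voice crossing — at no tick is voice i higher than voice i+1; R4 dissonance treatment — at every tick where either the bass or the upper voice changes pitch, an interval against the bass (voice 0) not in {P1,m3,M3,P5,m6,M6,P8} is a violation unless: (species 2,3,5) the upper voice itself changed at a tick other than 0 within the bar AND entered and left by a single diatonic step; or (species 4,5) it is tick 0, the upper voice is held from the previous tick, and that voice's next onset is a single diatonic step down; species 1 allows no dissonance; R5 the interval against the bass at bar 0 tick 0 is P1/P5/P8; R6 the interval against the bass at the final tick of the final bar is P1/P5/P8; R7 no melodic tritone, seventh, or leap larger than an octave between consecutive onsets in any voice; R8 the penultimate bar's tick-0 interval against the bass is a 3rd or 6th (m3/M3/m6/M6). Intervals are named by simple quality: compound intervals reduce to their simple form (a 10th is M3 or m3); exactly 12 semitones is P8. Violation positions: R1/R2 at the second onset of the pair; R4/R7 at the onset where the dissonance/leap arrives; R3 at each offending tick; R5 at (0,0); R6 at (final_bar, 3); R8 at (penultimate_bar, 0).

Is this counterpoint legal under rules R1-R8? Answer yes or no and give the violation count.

No (46 violations)

bar 0: v0=F3 v1=F4 v2=C5 v3=C5 (P5)
bar 1: v0=E3 v1=B3 v2=G4 v3=D4 (m7)
bar 2: v0=G3 v1=E4 v2=B4 v3=D5 (P5)
bar 3: v0=A3 v1=F4 v2=B4 v3=B4 (M2)
bar 4: v0=G3 v1=A4 v2=F4 v3=F4 (m7)
bar 5: v0=F3 v1=C4 v2=A4 v3=G4 (M2)
bar 6: v0=G3 v1=D4 v2=D5 v3=A4 (M2)
bar 7: v0=E3 v1=C4 v2=G4 v3=G4 (m3)
bar 8: v0=F3 v1=F4 v2=C5 v3=C5 (P5)
  R2 @ bar1.0: F3/F4 P8 -> E3/B3 P5 similar
  R3 @ bar1.0: G4 above D4
  R4 @ bar1.0: E3/D4 m7 untreated
  R7 @ bar1.0: F4->B3 leap 6st
  R7 @ bar1.0: C5->D4 leap 10st
  R3 @ bar1.1: G4 above D4
  R3 @ bar1.2: G4 above D4
  R3 @ bar1.3: G4 above D4
  R2 @ bar2.0: E3/D4 m7 -> G3/D5 P5 similar
  R2 @ bar2.0: B3/G4 m6 -> E4/B4 P5 similar
  R4 @ bar3.0: A3/B4 M2 untreated
  R4 @ bar3.0: A3/B4 M2 untreated
  R1 @ bar4.0: B4/B4 P1 -> F4/F4 P1 similar
  R3 @ bar4.0: A4 above F4
  R4 @ bar4.0: G3/A4 M2 untreated
  R4 @ bar4.0: G3/F4 m7 untreated
  R4 @ bar4.0: G3/F4 m7 untreated
  R7 @ bar4.0: B4->F4 leap 6st
  R7 @ bar4.0: B4->F4 leap 6st
  R3 @ bar4.1: A4 above F4
  R3 @ bar4.2: A4 above F4
  R3 @ bar4.3: A4 above F4
  R2 @ bar5.0: G3/A4 M2 -> F3/C4 P5 similar
  R3 @ bar5.0: A4 above G4
  R4 @ bar5.0: F3/G4 M2 untreated
  R3 @ bar5.1: A4 above G4
  R3 @ bar5.2: A4 above G4
  R3 @ bar5.3: A4 above G4
  R1 @ bar6.0: F3/C4 P5 -> G3/D4 P5 similar
  R1 @ bar6.0: C4/G4 P5 -> D4/A4 P5 similar
  R2 @ bar6.0: F3/A4 M3 -> G3/D5 P5 similar
  R2 @ bar6.0: C4/A4 M6 -> D4/D5 P8 similar
  R3 @ bar6.0: D5 above A4
  R4 @ bar6.0: G3/A4 M2 untreated
  R3 @ bar6.1: D5 above A4
  R3 @ bar6.2: D5 above A4
  R3 @ bar6.3: D5 above A4
  R1 @ bar7.0: D4/A4 P5 -> C4/G4 P5 similar
  R2 @ bar7.0: D4/D5 P8 -> C4/G4 P5 similar
  R2 @ bar7.0: D5/A4 P4 -> G4/G4 P1 similar
  R1 @ bar8.0: C4/G4 P5 -> F4/C5 P5 similar
  R1 @ bar8.0: C4/G4 P5 -> F4/C5 P5 similar
  R1 @ bar8.0: G4/G4 P1 -> C5/C5 P1 similar
  R2 @ bar8.0: E3/C4 m6 -> F3/F4 P8 similar
  R2 @ bar8.0: E3/G4 m3 -> F3/C5 P5 similar
  R2 @ bar8.0: E3/G4 m3 -> F3/C5 P5 similar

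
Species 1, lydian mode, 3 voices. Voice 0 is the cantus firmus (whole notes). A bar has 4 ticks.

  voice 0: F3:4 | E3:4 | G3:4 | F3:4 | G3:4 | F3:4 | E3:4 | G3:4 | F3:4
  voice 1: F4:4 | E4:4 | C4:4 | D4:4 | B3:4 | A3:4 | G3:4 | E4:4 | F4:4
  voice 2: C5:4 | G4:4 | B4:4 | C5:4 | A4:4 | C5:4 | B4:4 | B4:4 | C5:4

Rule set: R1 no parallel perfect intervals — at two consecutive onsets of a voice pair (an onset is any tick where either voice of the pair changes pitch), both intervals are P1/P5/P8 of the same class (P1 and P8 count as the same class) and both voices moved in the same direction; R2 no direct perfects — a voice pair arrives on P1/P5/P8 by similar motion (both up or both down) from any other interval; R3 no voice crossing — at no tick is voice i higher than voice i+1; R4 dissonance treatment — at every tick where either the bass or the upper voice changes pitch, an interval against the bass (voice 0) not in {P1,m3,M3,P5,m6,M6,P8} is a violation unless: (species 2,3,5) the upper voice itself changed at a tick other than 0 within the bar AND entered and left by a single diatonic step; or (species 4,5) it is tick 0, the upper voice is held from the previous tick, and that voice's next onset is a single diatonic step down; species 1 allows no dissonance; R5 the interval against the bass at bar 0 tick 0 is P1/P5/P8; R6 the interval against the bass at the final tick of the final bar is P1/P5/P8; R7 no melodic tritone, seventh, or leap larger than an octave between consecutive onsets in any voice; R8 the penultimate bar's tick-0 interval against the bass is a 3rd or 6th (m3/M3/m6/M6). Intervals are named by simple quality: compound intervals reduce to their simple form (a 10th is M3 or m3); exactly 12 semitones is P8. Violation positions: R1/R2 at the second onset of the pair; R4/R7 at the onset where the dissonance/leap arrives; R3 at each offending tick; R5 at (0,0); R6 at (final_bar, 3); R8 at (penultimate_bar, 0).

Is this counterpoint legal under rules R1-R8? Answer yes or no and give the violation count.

No (5 violations)

bar 0: v0=F3 v1=F4 v2=C5 (P5)
bar 1: v0=E3 v1=E4 v2=G4 (m3)
bar 2: v0=G3 v1=C4 v2=B4 (M3)
bar 3: v0=F3 v1=D4 v2=C5 (P5)
bar 4: v0=G3 v1=B3 v2=A4 (M2)
bar 5: v0=F3 v1=A3 v2=C5 (P5)
bar 6: v0=E3 v1=G3 v2=B4 (P5)
bar 7: v0=G3 v1=E4 v2=B4 (M3)
bar 8: v0=F3 v1=F4 v2=C5 (P5)
  R1 @ bar1.0: F3/F4 P8 -> E3/E4 P8 similar
  R4 @ bar2.0: G3/C4 P4 untreated
  R4 @ bar4.0: G3/A4 M2 untreated
  R1 @ bar6.0: F3/C5 P5 -> E3/B4 P5 similar
  R1 @ bar8.0: E4/B4 P5 -> F4/C5 P5 similar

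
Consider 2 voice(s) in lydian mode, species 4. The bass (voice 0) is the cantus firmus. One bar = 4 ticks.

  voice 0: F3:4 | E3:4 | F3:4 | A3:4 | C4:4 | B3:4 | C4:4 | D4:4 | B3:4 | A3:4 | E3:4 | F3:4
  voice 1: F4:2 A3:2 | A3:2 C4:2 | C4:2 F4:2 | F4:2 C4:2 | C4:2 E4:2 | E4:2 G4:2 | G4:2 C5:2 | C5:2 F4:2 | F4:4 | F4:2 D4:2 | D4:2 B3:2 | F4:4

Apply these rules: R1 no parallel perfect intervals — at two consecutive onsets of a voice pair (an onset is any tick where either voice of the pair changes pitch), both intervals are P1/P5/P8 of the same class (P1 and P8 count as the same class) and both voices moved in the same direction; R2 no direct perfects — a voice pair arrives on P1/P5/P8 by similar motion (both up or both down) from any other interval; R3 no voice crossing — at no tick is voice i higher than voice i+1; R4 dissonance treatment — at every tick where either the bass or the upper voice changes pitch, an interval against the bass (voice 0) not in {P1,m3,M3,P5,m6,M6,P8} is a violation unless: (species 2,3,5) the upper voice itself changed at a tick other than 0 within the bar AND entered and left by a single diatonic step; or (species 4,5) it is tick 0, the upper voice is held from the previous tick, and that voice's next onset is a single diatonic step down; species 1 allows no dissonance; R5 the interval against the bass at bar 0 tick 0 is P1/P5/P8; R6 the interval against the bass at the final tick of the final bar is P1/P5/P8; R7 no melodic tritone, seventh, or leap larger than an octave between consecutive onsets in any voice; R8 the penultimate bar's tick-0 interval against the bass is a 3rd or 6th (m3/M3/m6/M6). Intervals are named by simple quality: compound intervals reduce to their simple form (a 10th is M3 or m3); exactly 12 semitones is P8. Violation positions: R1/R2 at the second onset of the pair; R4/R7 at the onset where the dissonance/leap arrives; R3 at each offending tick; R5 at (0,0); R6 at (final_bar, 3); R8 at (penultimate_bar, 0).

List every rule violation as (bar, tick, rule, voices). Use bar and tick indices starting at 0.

bar 0: v0=F3 v1=F4 downbeat P8
bar 1: v0=E3 v1=A3 downbeat P4
bar 2: v0=F3 v1=C4 downbeat P5
bar 3: v0=A3 v1=F4 downbeat m6
bar 4: v0=C4 v1=C4 downbeat P1
bar 5: v0=B3 v1=E4 downbeat P4
bar 6: v0=C4 v1=G4 downbeat P5
bar 7: v0=D4 v1=C5 downbeat m7
bar 8: v0=B3 v1=F4 downbeat TT
bar 9: v0=A3 v1=F4 downbeat m6
bar 10: v0=E3 v1=D4 downbeat m7
bar 11: v0=F3 v1=F4 downbeat P8
  -> R4 @ bar 1 tick 0 v(0, 1): E3/A3 P4 untreated
  -> R4 @ bar 5 tick 0 v(0, 1): B3/E4 P4 untreated
  -> R4 @ bar 7 tick 0 v(0, 1): D4/C5 m7 untreated
  -> R4 @ bar 8 tick 0 v(0, 1): B3/F4 TT untreated
  -> R4 @ bar 9 tick 2 v(0, 1): A3/D4 P4 untreated
  -> R4 @ bar 10 tick 0 v(0, 1): E3/D4 m7 untreated
  -> R8 @ bar 10 tick 0 v(0, 1): penult m7 not 3rd/6th
  -> R2 @ bar 11 tick 0 v(0, 1): E3/B3 P5 -> F3/F4 P8 similar
  -> R7 @ bar 11 tick 0 v(1,): B3->F4 leap 6st

(1, 0, R4, (0, 1))
(5, 0, R4, (0, 1))
(7, 0, R4, (0, 1))
(8, 0, R4, (0, 1))
(9, 2, R4, (0, 1))
(10, 0, R4, (0, 1))
(10, 0, R8, (0, 1))
(11, 0, R2, (0, 1))
(11, 0, R7, (1,))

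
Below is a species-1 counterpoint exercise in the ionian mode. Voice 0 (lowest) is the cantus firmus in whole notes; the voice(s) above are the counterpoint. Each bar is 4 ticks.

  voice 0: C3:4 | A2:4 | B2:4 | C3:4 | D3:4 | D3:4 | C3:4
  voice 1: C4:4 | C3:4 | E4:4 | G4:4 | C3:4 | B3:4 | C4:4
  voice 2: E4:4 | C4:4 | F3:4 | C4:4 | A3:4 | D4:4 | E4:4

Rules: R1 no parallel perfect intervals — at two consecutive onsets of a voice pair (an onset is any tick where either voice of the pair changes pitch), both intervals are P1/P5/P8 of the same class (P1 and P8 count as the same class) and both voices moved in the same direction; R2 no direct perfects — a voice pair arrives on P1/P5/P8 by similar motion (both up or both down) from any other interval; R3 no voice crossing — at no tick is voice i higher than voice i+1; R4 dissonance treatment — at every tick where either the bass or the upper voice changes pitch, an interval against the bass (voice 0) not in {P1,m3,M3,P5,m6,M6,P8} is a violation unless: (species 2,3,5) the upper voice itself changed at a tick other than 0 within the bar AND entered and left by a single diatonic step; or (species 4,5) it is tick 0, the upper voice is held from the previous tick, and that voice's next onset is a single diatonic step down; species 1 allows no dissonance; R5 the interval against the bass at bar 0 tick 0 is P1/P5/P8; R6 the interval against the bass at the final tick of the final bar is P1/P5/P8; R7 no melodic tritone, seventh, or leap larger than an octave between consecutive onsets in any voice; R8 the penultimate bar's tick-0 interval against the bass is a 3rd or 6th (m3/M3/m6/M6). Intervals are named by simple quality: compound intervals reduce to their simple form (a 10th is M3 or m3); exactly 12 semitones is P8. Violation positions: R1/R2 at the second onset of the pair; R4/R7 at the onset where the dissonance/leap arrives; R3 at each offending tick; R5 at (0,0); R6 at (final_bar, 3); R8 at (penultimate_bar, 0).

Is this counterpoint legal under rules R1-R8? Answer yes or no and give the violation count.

No (25 violations)

bar 0: v0=C3 v1=C4 v2=E4 (M3)
bar 1: v0=A2 v1=C3 v2=C4 (m3)
bar 2: v0=B2 v1=E4 v2=F3 (TT)
bar 3: v0=C3 v1=G4 v2=C4 (P8)
bar 4: v0=D3 v1=C3 v2=A3 (P5)
bar 5: v0=D3 v1=B3 v2=D4 (P8)
bar 6: v0=C3 v1=C4 v2=E4 (M3)
  R5 @ bar0.0: opens on M3
  R2 @ bar1.0: C4/E4 M3 -> C3/C4 P8 similar
  R3 @ bar2.0: E4 above F3
  R4 @ bar2.0: B2/E4 P4 untreated
  R4 @ bar2.0: B2/F3 TT untreated
  R7 @ bar2.0: C3->E4 leap 16st
  R3 @ bar2.1: E4 above F3
  R3 @ bar2.2: E4 above F3
  R3 @ bar2.3: E4 above F3
  R2 @ bar3.0: B2/E4 P4 -> C3/G4 P5 similar
  R2 @ bar3.0: B2/F3 TT -> C3/C4 P8 similar
  R2 @ bar3.0: E4/F3 M7 -> G4/C4 P5 similar
  R3 @ bar3.0: G4 above C4
  R3 @ bar3.1: G4 above C4
  R3 @ bar3.2: G4 above C4
  R3 @ bar3.3: G4 above C4
  R3 @ bar4.0: D3 above C3
  R4 @ bar4.0: D3/C3 M2 untreated
  R7 @ bar4.0: G4->C3 leap 19st
  R3 @ bar4.1: D3 above C3
  R3 @ bar4.2: D3 above C3
  R3 @ bar4.3: D3 above C3
  R7 @ bar5.0: C3->B3 leap 11st
  R8 @ bar5.0: penult P8 not 3rd/6th
  R6 @ bar6.3: closes on M3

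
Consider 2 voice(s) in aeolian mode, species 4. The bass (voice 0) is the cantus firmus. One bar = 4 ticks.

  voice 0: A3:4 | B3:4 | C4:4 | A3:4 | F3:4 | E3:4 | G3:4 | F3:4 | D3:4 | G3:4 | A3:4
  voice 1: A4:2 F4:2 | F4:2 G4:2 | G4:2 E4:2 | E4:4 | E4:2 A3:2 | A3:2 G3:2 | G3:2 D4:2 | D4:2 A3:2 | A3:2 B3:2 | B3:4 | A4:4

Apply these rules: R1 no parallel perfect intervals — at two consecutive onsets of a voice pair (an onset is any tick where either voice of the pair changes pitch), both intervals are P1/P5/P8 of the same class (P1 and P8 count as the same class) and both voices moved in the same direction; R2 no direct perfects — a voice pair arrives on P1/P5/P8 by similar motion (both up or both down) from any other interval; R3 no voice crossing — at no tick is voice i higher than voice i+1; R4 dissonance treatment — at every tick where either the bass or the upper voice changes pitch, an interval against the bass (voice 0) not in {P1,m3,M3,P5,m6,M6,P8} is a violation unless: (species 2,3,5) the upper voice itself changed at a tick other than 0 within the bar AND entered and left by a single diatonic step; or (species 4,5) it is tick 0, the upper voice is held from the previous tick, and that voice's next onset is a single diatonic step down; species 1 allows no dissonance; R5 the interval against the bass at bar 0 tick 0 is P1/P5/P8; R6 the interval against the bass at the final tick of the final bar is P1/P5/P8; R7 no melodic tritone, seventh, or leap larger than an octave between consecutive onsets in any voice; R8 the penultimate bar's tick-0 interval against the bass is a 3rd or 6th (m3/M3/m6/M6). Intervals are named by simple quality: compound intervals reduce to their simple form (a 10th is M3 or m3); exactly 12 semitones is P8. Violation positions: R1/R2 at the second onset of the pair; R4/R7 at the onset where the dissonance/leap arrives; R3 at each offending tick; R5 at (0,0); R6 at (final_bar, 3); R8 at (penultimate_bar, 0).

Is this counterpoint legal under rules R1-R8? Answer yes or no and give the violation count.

No (4 violations)

bar 0: v0=A3 v1=A4 (P8)
bar 1: v0=B3 v1=F4 (TT)
bar 2: v0=C4 v1=G4 (P5)
bar 3: v0=A3 v1=E4 (P5)
bar 4: v0=F3 v1=E4 (M7)
bar 5: v0=E3 v1=A3 (P4)
bar 6: v0=G3 v1=G3 (P1)
bar 7: v0=F3 v1=D4 (M6)
bar 8: v0=D3 v1=A3 (P5)
bar 9: v0=G3 v1=B3 (M3)
bar 10: v0=A3 v1=A4 (P8)
  R4 @ bar1.0: B3/F4 TT untreated
  R4 @ bar4.0: F3/E4 M7 untreated
  R2 @ bar10.0: G3/B3 M3 -> A3/A4 P8 similar
  R7 @ bar10.0: B3->A4 leap 10st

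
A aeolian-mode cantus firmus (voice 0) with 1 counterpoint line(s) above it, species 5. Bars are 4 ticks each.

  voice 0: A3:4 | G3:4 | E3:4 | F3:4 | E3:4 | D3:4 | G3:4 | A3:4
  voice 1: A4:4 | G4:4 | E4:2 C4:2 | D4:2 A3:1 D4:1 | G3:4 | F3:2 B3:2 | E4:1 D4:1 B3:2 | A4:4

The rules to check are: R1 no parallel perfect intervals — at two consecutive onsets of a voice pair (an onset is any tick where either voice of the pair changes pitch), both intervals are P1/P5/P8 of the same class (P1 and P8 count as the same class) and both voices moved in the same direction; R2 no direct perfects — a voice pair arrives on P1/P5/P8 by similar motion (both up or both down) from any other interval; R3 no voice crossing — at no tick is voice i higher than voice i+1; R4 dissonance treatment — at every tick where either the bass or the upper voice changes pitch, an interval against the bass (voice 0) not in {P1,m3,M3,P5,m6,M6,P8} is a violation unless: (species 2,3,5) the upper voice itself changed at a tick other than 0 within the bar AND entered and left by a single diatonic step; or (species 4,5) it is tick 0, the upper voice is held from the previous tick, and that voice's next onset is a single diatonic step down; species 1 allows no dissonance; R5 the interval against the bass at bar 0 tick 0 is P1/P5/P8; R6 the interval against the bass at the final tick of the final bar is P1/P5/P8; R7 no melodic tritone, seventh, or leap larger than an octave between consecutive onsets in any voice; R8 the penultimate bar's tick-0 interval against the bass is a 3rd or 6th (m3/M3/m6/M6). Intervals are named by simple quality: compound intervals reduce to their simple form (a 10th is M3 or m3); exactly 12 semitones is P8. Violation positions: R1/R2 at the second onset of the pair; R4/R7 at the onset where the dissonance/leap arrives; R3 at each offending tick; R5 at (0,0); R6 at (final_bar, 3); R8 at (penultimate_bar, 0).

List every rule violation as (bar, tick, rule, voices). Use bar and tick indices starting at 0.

bar 0: v0=A3 v1=A4 downbeat P8
bar 1: v0=G3 v1=G4 downbeat P8
bar 2: v0=E3 v1=E4 downbeat P8
bar 3: v0=F3 v1=D4 downbeat M6
bar 4: v0=E3 v1=G3 downbeat m3
bar 5: v0=D3 v1=F3 downbeat m3
bar 6: v0=G3 v1=E4 downbeat M6
bar 7: v0=A3 v1=A4 downbeat P8
  -> R1 @ bar 1 tick 0 v(0, 1): A3/A4 P8 -> G3/G4 P8 similar
  -> R1 @ bar 2 tick 0 v(0, 1): G3/G4 P8 -> E3/E4 P8 similar
  -> R7 @ bar 5 tick 2 v(1,): F3->B3 leap 6st
  -> R2 @ bar 7 tick 0 v(0, 1): G3/B3 M3 -> A3/A4 P8 similar
  -> R7 @ bar 7 tick 0 v(1,): B3->A4 leap 10st

(1, 0, R1, (0, 1))
(2, 0, R1, (0, 1))
(5, 2, R7, (1,))
(7, 0, R2, (0, 1))
(7, 0, R7, (1,))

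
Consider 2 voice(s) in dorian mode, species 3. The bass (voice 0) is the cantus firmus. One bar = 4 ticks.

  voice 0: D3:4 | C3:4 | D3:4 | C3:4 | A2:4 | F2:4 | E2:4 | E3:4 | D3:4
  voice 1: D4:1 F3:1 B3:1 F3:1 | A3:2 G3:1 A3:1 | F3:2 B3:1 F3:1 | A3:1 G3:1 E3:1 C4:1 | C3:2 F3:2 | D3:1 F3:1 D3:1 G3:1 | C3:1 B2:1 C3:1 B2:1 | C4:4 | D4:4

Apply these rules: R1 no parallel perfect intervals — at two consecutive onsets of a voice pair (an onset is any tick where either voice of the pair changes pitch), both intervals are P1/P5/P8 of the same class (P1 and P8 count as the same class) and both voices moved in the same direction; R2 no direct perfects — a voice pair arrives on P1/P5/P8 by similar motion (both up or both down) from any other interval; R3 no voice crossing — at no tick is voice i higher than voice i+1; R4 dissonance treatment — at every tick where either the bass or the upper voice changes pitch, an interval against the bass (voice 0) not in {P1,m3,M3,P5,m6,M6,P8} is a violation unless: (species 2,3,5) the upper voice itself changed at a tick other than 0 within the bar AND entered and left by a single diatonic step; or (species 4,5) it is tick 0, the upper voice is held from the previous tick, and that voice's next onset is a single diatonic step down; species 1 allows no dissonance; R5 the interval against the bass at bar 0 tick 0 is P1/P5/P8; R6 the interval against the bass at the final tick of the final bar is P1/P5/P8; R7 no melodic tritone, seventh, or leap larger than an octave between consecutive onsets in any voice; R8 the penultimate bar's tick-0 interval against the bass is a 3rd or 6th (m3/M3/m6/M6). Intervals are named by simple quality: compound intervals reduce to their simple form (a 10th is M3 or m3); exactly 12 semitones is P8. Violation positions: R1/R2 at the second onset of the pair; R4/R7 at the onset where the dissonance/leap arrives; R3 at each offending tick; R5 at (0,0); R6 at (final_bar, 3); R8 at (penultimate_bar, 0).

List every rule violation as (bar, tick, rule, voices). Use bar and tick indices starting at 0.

(0, 2, R7, (1,))
(0, 3, R7, (1,))
(2, 2, R7, (1,))
(2, 3, R7, (1,))
(5, 3, R4, (0, 1))
(7, 0, R7, (1,))

bar 0: v0=D3 v1=D4 downbeat P8
bar 1: v0=C3 v1=A3 downbeat M6
bar 2: v0=D3 v1=F3 downbeat m3
bar 3: v0=C3 v1=A3 downbeat M6
bar 4: v0=A2 v1=C3 downbeat m3
bar 5: v0=F2 v1=D3 downbeat M6
bar 6: v0=E2 v1=C3 downbeat m6
bar 7: v0=E3 v1=C4 downbeat m6
bar 8: v0=D3 v1=D4 downbeat P8
  -> R7 @ bar 0 tick 2 v(1,): F3->B3 leap 6st
  -> R7 @ bar 0 tick 3 v(1,): B3->F3 leap 6st
  -> R7 @ bar 2 tick 2 v(1,): F3->B3 leap 6st
  -> R7 @ bar 2 tick 3 v(1,): B3->F3 leap 6st
  -> R4 @ bar 5 tick 3 v(0, 1): F2/G3 M2 untreated
  -> R7 @ bar 7 tick 0 v(1,): B2->C4 leap 13st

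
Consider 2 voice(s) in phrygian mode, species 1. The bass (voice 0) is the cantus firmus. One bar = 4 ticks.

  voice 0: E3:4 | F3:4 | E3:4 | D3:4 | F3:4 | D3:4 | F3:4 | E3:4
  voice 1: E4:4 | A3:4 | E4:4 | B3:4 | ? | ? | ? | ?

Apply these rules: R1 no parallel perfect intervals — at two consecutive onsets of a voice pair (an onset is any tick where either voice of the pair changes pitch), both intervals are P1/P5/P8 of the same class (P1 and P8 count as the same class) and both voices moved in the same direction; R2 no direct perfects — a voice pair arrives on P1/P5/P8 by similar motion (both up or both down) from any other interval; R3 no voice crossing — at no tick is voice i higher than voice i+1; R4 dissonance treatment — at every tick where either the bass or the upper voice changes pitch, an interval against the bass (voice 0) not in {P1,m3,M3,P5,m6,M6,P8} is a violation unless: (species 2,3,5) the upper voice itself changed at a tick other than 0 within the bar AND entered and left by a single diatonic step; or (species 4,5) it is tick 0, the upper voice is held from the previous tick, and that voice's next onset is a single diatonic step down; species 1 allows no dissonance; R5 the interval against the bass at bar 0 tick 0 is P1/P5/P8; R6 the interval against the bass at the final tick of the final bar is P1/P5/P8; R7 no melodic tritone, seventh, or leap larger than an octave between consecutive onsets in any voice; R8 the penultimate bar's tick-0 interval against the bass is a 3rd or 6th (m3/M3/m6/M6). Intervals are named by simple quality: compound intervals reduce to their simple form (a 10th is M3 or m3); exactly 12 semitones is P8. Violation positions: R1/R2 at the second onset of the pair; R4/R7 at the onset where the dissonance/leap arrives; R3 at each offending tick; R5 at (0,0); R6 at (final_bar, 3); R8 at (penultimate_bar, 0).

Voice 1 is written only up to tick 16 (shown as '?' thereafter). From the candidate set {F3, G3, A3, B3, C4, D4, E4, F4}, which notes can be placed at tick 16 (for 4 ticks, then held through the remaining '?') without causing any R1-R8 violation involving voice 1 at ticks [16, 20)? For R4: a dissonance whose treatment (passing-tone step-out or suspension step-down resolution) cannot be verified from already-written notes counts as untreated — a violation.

F3: violates R7
G3: violates R4
A3: legal
B3: violates R4
C4: violates R2
D4: legal
E4: violates R4
F4: violates R2,R7

{A3, D4}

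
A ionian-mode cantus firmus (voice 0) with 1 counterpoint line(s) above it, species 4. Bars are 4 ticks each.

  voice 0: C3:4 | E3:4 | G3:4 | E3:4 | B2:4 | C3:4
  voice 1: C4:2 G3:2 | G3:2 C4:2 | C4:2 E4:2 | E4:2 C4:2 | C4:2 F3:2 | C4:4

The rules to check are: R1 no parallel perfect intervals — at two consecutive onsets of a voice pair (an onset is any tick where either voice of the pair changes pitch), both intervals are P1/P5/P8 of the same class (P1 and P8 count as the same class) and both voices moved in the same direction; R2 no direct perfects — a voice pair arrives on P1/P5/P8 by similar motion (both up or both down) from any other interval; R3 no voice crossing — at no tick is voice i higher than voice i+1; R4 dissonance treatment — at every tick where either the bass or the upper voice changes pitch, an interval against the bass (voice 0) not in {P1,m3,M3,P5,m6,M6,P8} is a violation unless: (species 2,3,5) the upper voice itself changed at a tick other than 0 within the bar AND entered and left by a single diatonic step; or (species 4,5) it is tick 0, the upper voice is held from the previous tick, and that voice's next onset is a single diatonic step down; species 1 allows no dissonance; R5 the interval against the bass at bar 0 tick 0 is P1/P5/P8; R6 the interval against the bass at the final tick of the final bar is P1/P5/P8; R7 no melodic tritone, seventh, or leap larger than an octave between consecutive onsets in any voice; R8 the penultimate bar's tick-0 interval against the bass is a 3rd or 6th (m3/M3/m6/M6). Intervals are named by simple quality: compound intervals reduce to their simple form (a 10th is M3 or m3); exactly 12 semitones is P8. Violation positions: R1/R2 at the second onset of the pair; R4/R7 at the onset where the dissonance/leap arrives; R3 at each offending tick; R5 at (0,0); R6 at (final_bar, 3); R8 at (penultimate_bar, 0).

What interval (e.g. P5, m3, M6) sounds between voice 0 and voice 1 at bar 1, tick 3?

voice 0=E3 voice 1=C4 -> m6

m6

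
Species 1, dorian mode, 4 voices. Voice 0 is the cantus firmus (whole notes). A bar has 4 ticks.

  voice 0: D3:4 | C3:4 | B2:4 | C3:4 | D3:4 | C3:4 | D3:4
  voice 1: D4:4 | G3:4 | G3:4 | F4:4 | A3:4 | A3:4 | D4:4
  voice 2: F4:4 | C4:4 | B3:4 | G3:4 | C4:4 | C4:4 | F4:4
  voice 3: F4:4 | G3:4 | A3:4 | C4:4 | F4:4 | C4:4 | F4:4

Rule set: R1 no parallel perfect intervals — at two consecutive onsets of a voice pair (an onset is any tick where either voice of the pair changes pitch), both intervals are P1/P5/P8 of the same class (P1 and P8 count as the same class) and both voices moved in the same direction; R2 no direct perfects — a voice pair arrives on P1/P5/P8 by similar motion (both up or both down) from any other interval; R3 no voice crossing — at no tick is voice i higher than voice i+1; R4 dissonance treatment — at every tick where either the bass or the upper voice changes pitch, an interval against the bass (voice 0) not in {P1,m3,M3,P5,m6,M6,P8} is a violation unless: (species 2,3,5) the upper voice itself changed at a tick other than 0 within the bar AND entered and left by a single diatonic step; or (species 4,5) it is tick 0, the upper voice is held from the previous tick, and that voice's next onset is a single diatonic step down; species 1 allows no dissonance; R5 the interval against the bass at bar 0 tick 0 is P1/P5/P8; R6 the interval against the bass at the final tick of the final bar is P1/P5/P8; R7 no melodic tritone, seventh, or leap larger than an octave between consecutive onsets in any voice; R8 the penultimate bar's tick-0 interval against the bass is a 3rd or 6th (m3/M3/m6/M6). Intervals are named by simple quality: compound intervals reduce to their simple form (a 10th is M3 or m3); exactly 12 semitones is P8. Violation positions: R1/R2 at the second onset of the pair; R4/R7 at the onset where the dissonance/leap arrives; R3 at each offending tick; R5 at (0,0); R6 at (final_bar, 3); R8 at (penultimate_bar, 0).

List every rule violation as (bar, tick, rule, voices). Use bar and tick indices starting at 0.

bar 0: v0=D3 v1=D4 v2=F4 v3=F4 downbeat m3
bar 1: v0=C3 v1=G3 v2=C4 v3=G3 downbeat P5
bar 2: v0=B2 v1=G3 v2=B3 v3=A3 downbeat m7
bar 3: v0=C3 v1=F4 v2=G3 v3=C4 downbeat P8
bar 4: v0=D3 v1=A3 v2=C4 v3=F4 downbeat m3
bar 5: v0=C3 v1=A3 v2=C4 v3=C4 downbeat P8
bar 6: v0=D3 v1=D4 v2=F4 v3=F4 downbeat m3
  -> R5 @ bar 0 tick 0 v(0, 2): opens on m3
  -> R5 @ bar 0 tick 0 v(0, 3): opens on m3
  -> R2 @ bar 1 tick 0 v(0, 1): D3/D4 P8 -> C3/G3 P5 similar
  -> R2 @ bar 1 tick 0 v(0, 2): D3/F4 m3 -> C3/C4 P8 similar
  -> R2 @ bar 1 tick 0 v(0, 3): D3/F4 m3 -> C3/G3 P5 similar
  -> R2 @ bar 1 tick 0 v(1, 3): D4/F4 m3 -> G3/G3 P1 similar
  -> R3 @ bar 1 tick 0 v(2, 3): C4 above G3
  -> R7 @ bar 1 tick 0 v(3,): F4->G3 leap 10st
  -> R3 @ bar 1 tick 1 v(2, 3): C4 above G3
  -> R3 @ bar 1 tick 2 v(2, 3): C4 above G3
  -> R3 @ bar 1 tick 3 v(2, 3): C4 above G3
  -> R1 @ bar 2 tick 0 v(0, 2): C3/C4 P8 -> B2/B3 P8 similar
  -> R3 @ bar 2 tick 0 v(2, 3): B3 above A3
  -> R4 @ bar 2 tick 0 v(0, 3): B2/A3 m7 untreated
  -> R3 @ bar 2 tick 1 v(2, 3): B3 above A3
  -> R3 @ bar 2 tick 2 v(2, 3): B3 above A3
  -> R3 @ bar 2 tick 3 v(2, 3): B3 above A3
  -> R2 @ bar 3 tick 0 v(0, 3): B2/A3 m7 -> C3/C4 P8 similar
  -> R3 @ bar 3 tick 0 v(1, 2): F4 above G3
  -> R4 @ bar 3 tick 0 v(0, 1): C3/F4 P4 untreated
  -> R7 @ bar 3 tick 0 v(1,): G3->F4 leap 10st
  -> R3 @ bar 3 tick 1 v(1, 2): F4 above G3
  -> R3 @ bar 3 tick 2 v(1, 2): F4 above G3
  -> R3 @ bar 3 tick 3 v(1, 2): F4 above G3
  -> R4 @ bar 4 tick 0 v(0, 2): D3/C4 m7 untreated
  -> R2 @ bar 5 tick 0 v(0, 3): D3/F4 m3 -> C3/C4 P8 similar
  -> R8 @ bar 5 tick 0 v(0, 2): penult P8 not 3rd/6th
  -> R8 @ bar 5 tick 0 v(0, 3): penult P8 not 3rd/6th
  -> R1 @ bar 6 tick 0 v(2, 3): C4/C4 P1 -> F4/F4 P1 similar
  -> R2 @ bar 6 tick 0 v(0, 1): C3/A3 M6 -> D3/D4 P8 similar
  -> R6 @ bar 6 tick 3 v(0, 2): closes on m3
  -> R6 @ bar 6 tick 3 v(0, 3): closes on m3

(0, 0, R5, (0, 2))
(0, 0, R5, (0, 3))
(1, 0, R2, (0, 1))
(1, 0, R2, (0, 2))
(1, 0, R2, (0, 3))
(1, 0, R2, (1, 3))
(1, 0, R3, (2, 3))
(1, 0, R7, (3,))
(1, 1, R3, (2, 3))
(1, 2, R3, (2, 3))
(1, 3, R3, (2, 3))
(2, 0, R1, (0, 2))
(2, 0, R3, (2, 3))
(2, 0, R4, (0, 3))
(2, 1, R3, (2, 3))
(2, 2, R3, (2, 3))
(2, 3, R3, (2, 3))
(3, 0, R2, (0, 3))
(3, 0, R3, (1, 2))
(3, 0, R4, (0, 1))
(3, 0, R7, (1,))
(3, 1, R3, (1, 2))
(3, 2, R3, (1, 2))
(3, 3, R3, (1, 2))
(4, 0, R4, (0, 2))
(5, 0, R2, (0, 3))
(5, 0, R8, (0, 2))
(5, 0, R8, (0, 3))
(6, 0, R1, (2, 3))
(6, 0, R2, (0, 1))
(6, 3, R6, (0, 2))
(6, 3, R6, (0, 3))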